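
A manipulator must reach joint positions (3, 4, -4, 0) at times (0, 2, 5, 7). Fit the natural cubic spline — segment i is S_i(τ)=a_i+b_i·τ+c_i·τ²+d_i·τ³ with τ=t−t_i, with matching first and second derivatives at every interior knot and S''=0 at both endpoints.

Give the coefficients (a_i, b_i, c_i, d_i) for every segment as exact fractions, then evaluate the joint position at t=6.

Δ: Δ0=1/2, Δ1=-8/3, Δ2=2
row 1: diag=10, rhs=-19; c'=3/10, d'=-19/10
row 2: denom=10−3·3/10=91/10; d'=(28−3·-19/10)/(91/10)=337/91
back: M2=337/91
back: M1=-19/10−3/10·337/91=-274/91
M: M0=0, M1=-274/91, M2=337/91, M3=0
seg 0: a=3, c=M0/2=0, d=(M1−M0)/(6·2)=-137/546, b=Δ0−h0·(2M0+M1)/6=821/546
seg 1: a=4, c=M1/2=-137/91, d=(M2−M1)/(6·3)=47/126, b=Δ1−h1·(2M1+M2)/6=-823/546
seg 2: a=-4, c=M2/2=337/182, d=(M3−M2)/(6·2)=-337/1092, b=Δ2−h2·(2M2+M3)/6=-128/273
t_q=6 → seg 2, τ=1; S=-4+-128/273·τ+337/182·τ²+-337/1092·τ³=-1065/364

  seg 0: a=3 b=821/546 c=0 d=-137/546
  seg 1: a=4 b=-823/546 c=-137/91 d=47/126
  seg 2: a=-4 b=-128/273 c=337/182 d=-337/1092
S(6) = -1065/364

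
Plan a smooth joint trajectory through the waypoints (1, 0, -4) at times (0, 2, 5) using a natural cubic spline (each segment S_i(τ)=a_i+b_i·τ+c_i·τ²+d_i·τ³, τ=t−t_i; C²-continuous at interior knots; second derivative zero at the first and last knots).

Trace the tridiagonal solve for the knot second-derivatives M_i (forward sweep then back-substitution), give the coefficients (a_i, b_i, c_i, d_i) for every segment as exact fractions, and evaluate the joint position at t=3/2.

  seg 0: a=1 b=-1/3 c=0 d=-1/24
  seg 1: a=0 b=-5/6 c=-1/4 d=1/36
S(3/2) = 23/64

Δ: Δ0=-1/2, Δ1=-4/3
row 1: diag=10, rhs=-5; c'=3/10, d'=-1/2
back: M1=-1/2
M: M0=0, M1=-1/2, M2=0
seg 0: a=1, c=M0/2=0, d=(M1−M0)/(6·2)=-1/24, b=Δ0−h0·(2M0+M1)/6=-1/3
seg 1: a=0, c=M1/2=-1/4, d=(M2−M1)/(6·3)=1/36, b=Δ1−h1·(2M1+M2)/6=-5/6
t_q=3/2 → seg 0, τ=3/2; S=1+-1/3·τ+0·τ²+-1/24·τ³=23/64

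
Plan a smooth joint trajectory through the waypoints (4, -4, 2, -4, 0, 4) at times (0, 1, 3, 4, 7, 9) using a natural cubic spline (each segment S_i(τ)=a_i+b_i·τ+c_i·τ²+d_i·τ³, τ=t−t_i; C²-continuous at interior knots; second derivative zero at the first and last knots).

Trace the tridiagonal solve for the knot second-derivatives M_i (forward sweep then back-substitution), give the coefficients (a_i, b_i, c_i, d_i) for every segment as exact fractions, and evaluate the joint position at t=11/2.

Δ: Δ0=-8, Δ1=3, Δ2=-6, Δ3=4/3, Δ4=2
row 1: diag=6, rhs=66; c'=1/3, d'=11
row 2: denom=6−2·1/3=16/3; d'=(-54−2·11)/(16/3)=-57/4
row 3: denom=8−1·3/16=125/16; d'=(44−1·-57/4)/(125/16)=932/125
row 4: denom=10−3·48/125=1106/125; d'=(4−3·932/125)/(1106/125)=-164/79
back: M4=-164/79
back: M3=932/125−48/125·-164/79=652/79
back: M2=-57/4−3/16·652/79=-1248/79
back: M1=11−1/3·-1248/79=1285/79
M: M0=0, M1=1285/79, M2=-1248/79, M3=652/79, M4=-164/79, M5=0
seg 0: a=4, c=M0/2=0, d=(M1−M0)/(6·1)=1285/474, b=Δ0−h0·(2M0+M1)/6=-5077/474
seg 1: a=-4, c=M1/2=1285/158, d=(M2−M1)/(6·2)=-2533/948, b=Δ1−h1·(2M1+M2)/6=-611/237
seg 2: a=2, c=M2/2=-624/79, d=(M3−M2)/(6·1)=950/237, b=Δ2−h2·(2M2+M3)/6=-500/237
seg 3: a=-4, c=M3/2=326/79, d=(M4−M3)/(6·3)=-136/237, b=Δ3−h3·(2M3+M4)/6=-1394/237
seg 4: a=0, c=M4/2=-82/79, d=(M5−M4)/(6·2)=41/237, b=Δ4−h4·(2M4+M5)/6=802/237
t_q=11/2 → seg 3, τ=3/2; S=-4+-1394/237·τ+326/79·τ²+-136/237·τ³=-865/158

  seg 0: a=4 b=-5077/474 c=0 d=1285/474
  seg 1: a=-4 b=-611/237 c=1285/158 d=-2533/948
  seg 2: a=2 b=-500/237 c=-624/79 d=950/237
  seg 3: a=-4 b=-1394/237 c=326/79 d=-136/237
  seg 4: a=0 b=802/237 c=-82/79 d=41/237
S(11/2) = -865/158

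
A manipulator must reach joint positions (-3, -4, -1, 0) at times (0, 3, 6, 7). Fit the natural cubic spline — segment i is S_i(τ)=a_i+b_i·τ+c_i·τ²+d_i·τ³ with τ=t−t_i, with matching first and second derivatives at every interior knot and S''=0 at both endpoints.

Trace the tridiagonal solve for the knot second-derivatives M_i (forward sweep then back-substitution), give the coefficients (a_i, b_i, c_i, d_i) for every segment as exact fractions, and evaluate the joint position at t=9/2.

  seg 0: a=-3 b=-61/87 c=0 d=32/783
  seg 1: a=-4 b=35/87 c=32/87 d=-44/783
  seg 2: a=-1 b=95/87 c=-4/29 d=4/87
S(9/2) = -80/29

Δ: Δ0=-1/3, Δ1=1, Δ2=1
row 1: diag=12, rhs=8; c'=1/4, d'=2/3
row 2: denom=8−3·1/4=29/4; d'=(0−3·2/3)/(29/4)=-8/29
back: M2=-8/29
back: M1=2/3−1/4·-8/29=64/87
M: M0=0, M1=64/87, M2=-8/29, M3=0
seg 0: a=-3, c=M0/2=0, d=(M1−M0)/(6·3)=32/783, b=Δ0−h0·(2M0+M1)/6=-61/87
seg 1: a=-4, c=M1/2=32/87, d=(M2−M1)/(6·3)=-44/783, b=Δ1−h1·(2M1+M2)/6=35/87
seg 2: a=-1, c=M2/2=-4/29, d=(M3−M2)/(6·1)=4/87, b=Δ2−h2·(2M2+M3)/6=95/87
t_q=9/2 → seg 1, τ=3/2; S=-4+35/87·τ+32/87·τ²+-44/783·τ³=-80/29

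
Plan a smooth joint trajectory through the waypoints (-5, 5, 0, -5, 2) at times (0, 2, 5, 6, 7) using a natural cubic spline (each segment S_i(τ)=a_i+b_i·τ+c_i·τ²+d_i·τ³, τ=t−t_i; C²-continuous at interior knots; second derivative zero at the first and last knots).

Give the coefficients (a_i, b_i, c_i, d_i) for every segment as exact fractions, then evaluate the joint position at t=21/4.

  seg 0: a=-5 b=2447/411 c=0 d=-98/411
  seg 1: a=5 b=1271/411 c=-196/137 d=-64/1233
  seg 2: a=0 b=-2833/411 c=-260/137 d=1558/411
  seg 3: a=-5 b=281/411 c=1298/137 d=-1298/411
S(21/4) = -7815/4384

Δ: Δ0=5, Δ1=-5/3, Δ2=-5, Δ3=7
row 1: diag=10, rhs=-40; c'=3/10, d'=-4
row 2: denom=8−3·3/10=71/10; d'=(-20−3·-4)/(71/10)=-80/71
row 3: denom=4−1·10/71=274/71; d'=(72−1·-80/71)/(274/71)=2596/137
back: M3=2596/137
back: M2=-80/71−10/71·2596/137=-520/137
back: M1=-4−3/10·-520/137=-392/137
M: M0=0, M1=-392/137, M2=-520/137, M3=2596/137, M4=0
seg 0: a=-5, c=M0/2=0, d=(M1−M0)/(6·2)=-98/411, b=Δ0−h0·(2M0+M1)/6=2447/411
seg 1: a=5, c=M1/2=-196/137, d=(M2−M1)/(6·3)=-64/1233, b=Δ1−h1·(2M1+M2)/6=1271/411
seg 2: a=0, c=M2/2=-260/137, d=(M3−M2)/(6·1)=1558/411, b=Δ2−h2·(2M2+M3)/6=-2833/411
seg 3: a=-5, c=M3/2=1298/137, d=(M4−M3)/(6·1)=-1298/411, b=Δ3−h3·(2M3+M4)/6=281/411
t_q=21/4 → seg 2, τ=1/4; S=0+-2833/411·τ+-260/137·τ²+1558/411·τ³=-7815/4384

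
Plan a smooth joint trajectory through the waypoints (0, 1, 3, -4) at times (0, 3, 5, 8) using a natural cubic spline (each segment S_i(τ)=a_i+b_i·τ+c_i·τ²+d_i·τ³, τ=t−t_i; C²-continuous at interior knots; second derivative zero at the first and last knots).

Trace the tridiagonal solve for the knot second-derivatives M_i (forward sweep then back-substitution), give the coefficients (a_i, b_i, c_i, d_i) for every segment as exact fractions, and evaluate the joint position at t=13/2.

Δ: Δ0=1/3, Δ1=1, Δ2=-7/3
row 1: diag=10, rhs=4; c'=1/5, d'=2/5
row 2: denom=10−2·1/5=48/5; d'=(-20−2·2/5)/(48/5)=-13/6
back: M2=-13/6
back: M1=2/5−1/5·-13/6=5/6
M: M0=0, M1=5/6, M2=-13/6, M3=0
seg 0: a=0, c=M0/2=0, d=(M1−M0)/(6·3)=5/108, b=Δ0−h0·(2M0+M1)/6=-1/12
seg 1: a=1, c=M1/2=5/12, d=(M2−M1)/(6·2)=-1/4, b=Δ1−h1·(2M1+M2)/6=7/6
seg 2: a=3, c=M2/2=-13/12, d=(M3−M2)/(6·3)=13/108, b=Δ2−h2·(2M2+M3)/6=-1/6
t_q=13/2 → seg 2, τ=3/2; S=3+-1/6·τ+-13/12·τ²+13/108·τ³=23/32

  seg 0: a=0 b=-1/12 c=0 d=5/108
  seg 1: a=1 b=7/6 c=5/12 d=-1/4
  seg 2: a=3 b=-1/6 c=-13/12 d=13/108
S(13/2) = 23/32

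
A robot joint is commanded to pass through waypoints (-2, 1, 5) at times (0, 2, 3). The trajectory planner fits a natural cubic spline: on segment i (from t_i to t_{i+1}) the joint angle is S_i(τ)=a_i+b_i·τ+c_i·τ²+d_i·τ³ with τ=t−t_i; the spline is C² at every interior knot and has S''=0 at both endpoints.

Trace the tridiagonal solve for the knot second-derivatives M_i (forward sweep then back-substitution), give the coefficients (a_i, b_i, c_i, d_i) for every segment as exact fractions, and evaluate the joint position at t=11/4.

Δ: Δ0=3/2, Δ1=4
row 1: diag=6, rhs=15; c'=1/6, d'=5/2
back: M1=5/2
M: M0=0, M1=5/2, M2=0
seg 0: a=-2, c=M0/2=0, d=(M1−M0)/(6·2)=5/24, b=Δ0−h0·(2M0+M1)/6=2/3
seg 1: a=1, c=M1/2=5/4, d=(M2−M1)/(6·1)=-5/12, b=Δ1−h1·(2M1+M2)/6=19/6
t_q=11/4 → seg 1, τ=3/4; S=1+19/6·τ+5/4·τ²+-5/12·τ³=999/256

  seg 0: a=-2 b=2/3 c=0 d=5/24
  seg 1: a=1 b=19/6 c=5/4 d=-5/12
S(11/4) = 999/256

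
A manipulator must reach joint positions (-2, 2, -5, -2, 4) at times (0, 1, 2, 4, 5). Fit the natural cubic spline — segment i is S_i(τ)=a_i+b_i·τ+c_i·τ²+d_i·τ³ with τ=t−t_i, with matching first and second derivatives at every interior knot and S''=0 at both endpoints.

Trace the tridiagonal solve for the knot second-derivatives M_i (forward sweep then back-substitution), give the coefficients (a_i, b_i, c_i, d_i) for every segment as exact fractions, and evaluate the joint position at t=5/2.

  seg 0: a=-2 b=441/61 c=0 d=-197/61
  seg 1: a=2 b=-150/61 c=-591/61 d=314/61
  seg 2: a=-5 b=-390/61 c=351/61 d=-441/488
  seg 3: a=-2 b=705/122 c=81/244 d=-27/244
S(5/2) = -26825/3904

Δ: Δ0=4, Δ1=-7, Δ2=3/2, Δ3=6
row 1: diag=4, rhs=-66; c'=1/4, d'=-33/2
row 2: denom=6−1·1/4=23/4; d'=(51−1·-33/2)/(23/4)=270/23
row 3: denom=6−2·8/23=122/23; d'=(27−2·270/23)/(122/23)=81/122
back: M3=81/122
back: M2=270/23−8/23·81/122=702/61
back: M1=-33/2−1/4·702/61=-1182/61
M: M0=0, M1=-1182/61, M2=702/61, M3=81/122, M4=0
seg 0: a=-2, c=M0/2=0, d=(M1−M0)/(6·1)=-197/61, b=Δ0−h0·(2M0+M1)/6=441/61
seg 1: a=2, c=M1/2=-591/61, d=(M2−M1)/(6·1)=314/61, b=Δ1−h1·(2M1+M2)/6=-150/61
seg 2: a=-5, c=M2/2=351/61, d=(M3−M2)/(6·2)=-441/488, b=Δ2−h2·(2M2+M3)/6=-390/61
seg 3: a=-2, c=M3/2=81/244, d=(M4−M3)/(6·1)=-27/244, b=Δ3−h3·(2M3+M4)/6=705/122
t_q=5/2 → seg 2, τ=1/2; S=-5+-390/61·τ+351/61·τ²+-441/488·τ³=-26825/3904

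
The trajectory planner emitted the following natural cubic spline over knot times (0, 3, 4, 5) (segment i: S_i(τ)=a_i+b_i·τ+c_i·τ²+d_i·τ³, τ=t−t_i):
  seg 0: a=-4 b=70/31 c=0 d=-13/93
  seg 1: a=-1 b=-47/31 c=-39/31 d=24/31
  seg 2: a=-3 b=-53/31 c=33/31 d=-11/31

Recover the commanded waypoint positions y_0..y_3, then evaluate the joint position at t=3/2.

y_0=-4 y_1=-1 y_2=-3 y_3=-4
S(3/2) = -269/248

y_0 = S_0(0) = a_0 = -4
y_1 = S_1(0) = a_1 = -1
y_2 = S_2(0) = a_2 = -3
y_3 = S_2(1) = -4
t_q=3/2 is in segment 0 (τ=3/2); S_0(τ)=-269/248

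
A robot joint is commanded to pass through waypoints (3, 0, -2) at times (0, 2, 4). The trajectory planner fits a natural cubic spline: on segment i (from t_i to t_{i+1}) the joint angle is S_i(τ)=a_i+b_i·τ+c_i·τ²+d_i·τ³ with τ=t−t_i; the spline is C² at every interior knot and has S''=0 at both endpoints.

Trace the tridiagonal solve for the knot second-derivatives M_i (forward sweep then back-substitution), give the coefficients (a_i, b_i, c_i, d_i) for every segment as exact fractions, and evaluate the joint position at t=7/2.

  seg 0: a=3 b=-13/8 c=0 d=1/32
  seg 1: a=0 b=-5/4 c=3/16 d=-1/32
S(7/2) = -399/256

Δ: Δ0=-3/2, Δ1=-1
row 1: diag=8, rhs=3; c'=1/4, d'=3/8
back: M1=3/8
M: M0=0, M1=3/8, M2=0
seg 0: a=3, c=M0/2=0, d=(M1−M0)/(6·2)=1/32, b=Δ0−h0·(2M0+M1)/6=-13/8
seg 1: a=0, c=M1/2=3/16, d=(M2−M1)/(6·2)=-1/32, b=Δ1−h1·(2M1+M2)/6=-5/4
t_q=7/2 → seg 1, τ=3/2; S=0+-5/4·τ+3/16·τ²+-1/32·τ³=-399/256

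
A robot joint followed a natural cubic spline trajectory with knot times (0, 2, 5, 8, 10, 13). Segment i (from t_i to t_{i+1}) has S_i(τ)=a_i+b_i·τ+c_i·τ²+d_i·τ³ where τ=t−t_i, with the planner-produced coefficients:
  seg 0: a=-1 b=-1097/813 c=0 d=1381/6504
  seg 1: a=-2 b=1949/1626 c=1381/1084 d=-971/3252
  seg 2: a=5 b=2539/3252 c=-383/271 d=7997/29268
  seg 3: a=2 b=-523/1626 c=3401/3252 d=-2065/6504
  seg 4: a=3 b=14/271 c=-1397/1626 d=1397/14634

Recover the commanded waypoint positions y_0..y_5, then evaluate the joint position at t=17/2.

y_0=-1 y_1=-2 y_2=5 y_3=2 y_4=3 y_5=-2
S(17/2) = 35745/17344

y_0 = S_0(0) = a_0 = -1
y_1 = S_1(0) = a_1 = -2
y_2 = S_2(0) = a_2 = 5
y_3 = S_3(0) = a_3 = 2
y_4 = S_4(0) = a_4 = 3
y_5 = S_4(3) = -2
t_q=17/2 is in segment 3 (τ=1/2); S_3(τ)=35745/17344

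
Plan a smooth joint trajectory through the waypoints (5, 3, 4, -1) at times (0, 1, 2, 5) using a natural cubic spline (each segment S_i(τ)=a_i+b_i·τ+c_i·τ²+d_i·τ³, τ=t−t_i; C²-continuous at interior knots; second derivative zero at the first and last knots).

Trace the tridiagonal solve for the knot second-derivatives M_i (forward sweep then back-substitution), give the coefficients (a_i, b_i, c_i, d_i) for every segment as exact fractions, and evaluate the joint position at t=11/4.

Δ: Δ0=-2, Δ1=1, Δ2=-5/3
row 1: diag=4, rhs=18; c'=1/4, d'=9/2
row 2: denom=8−1·1/4=31/4; d'=(-16−1·9/2)/(31/4)=-82/31
back: M2=-82/31
back: M1=9/2−1/4·-82/31=160/31
M: M0=0, M1=160/31, M2=-82/31, M3=0
seg 0: a=5, c=M0/2=0, d=(M1−M0)/(6·1)=80/93, b=Δ0−h0·(2M0+M1)/6=-266/93
seg 1: a=3, c=M1/2=80/31, d=(M2−M1)/(6·1)=-121/93, b=Δ1−h1·(2M1+M2)/6=-26/93
seg 2: a=4, c=M2/2=-41/31, d=(M3−M2)/(6·3)=41/279, b=Δ2−h2·(2M2+M3)/6=91/93
t_q=11/4 → seg 2, τ=3/4; S=4+91/93·τ+-41/31·τ²+41/279·τ³=8039/1984

  seg 0: a=5 b=-266/93 c=0 d=80/93
  seg 1: a=3 b=-26/93 c=80/31 d=-121/93
  seg 2: a=4 b=91/93 c=-41/31 d=41/279
S(11/4) = 8039/1984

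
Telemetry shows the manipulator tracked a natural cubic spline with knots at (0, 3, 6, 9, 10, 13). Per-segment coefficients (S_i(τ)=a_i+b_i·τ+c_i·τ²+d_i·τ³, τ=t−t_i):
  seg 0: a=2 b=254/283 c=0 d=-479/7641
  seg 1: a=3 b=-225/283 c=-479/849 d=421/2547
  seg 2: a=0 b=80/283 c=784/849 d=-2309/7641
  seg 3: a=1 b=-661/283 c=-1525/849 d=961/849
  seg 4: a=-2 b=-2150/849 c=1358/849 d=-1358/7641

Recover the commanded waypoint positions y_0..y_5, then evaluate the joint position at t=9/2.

y_0=2 y_1=3 y_2=0 y_3=1 y_4=-2 y_5=0
S(9/2) = 2481/2264

y_0 = S_0(0) = a_0 = 2
y_1 = S_1(0) = a_1 = 3
y_2 = S_2(0) = a_2 = 0
y_3 = S_3(0) = a_3 = 1
y_4 = S_4(0) = a_4 = -2
y_5 = S_4(3) = 0
t_q=9/2 is in segment 1 (τ=3/2); S_1(τ)=2481/2264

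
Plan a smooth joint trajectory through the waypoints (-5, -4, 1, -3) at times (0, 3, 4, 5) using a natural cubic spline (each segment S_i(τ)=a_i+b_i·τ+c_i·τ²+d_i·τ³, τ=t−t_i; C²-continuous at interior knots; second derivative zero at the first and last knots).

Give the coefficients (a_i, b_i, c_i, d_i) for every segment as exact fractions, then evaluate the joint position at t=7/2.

  seg 0: a=-5 b=-218/93 c=0 d=83/279
  seg 1: a=-4 b=529/93 c=83/31 d=-313/93
  seg 2: a=1 b=88/93 c=-230/31 d=230/93
S(7/2) = -225/248

Δ: Δ0=1/3, Δ1=5, Δ2=-4
row 1: diag=8, rhs=28; c'=1/8, d'=7/2
row 2: denom=4−1·1/8=31/8; d'=(-54−1·7/2)/(31/8)=-460/31
back: M2=-460/31
back: M1=7/2−1/8·-460/31=166/31
M: M0=0, M1=166/31, M2=-460/31, M3=0
seg 0: a=-5, c=M0/2=0, d=(M1−M0)/(6·3)=83/279, b=Δ0−h0·(2M0+M1)/6=-218/93
seg 1: a=-4, c=M1/2=83/31, d=(M2−M1)/(6·1)=-313/93, b=Δ1−h1·(2M1+M2)/6=529/93
seg 2: a=1, c=M2/2=-230/31, d=(M3−M2)/(6·1)=230/93, b=Δ2−h2·(2M2+M3)/6=88/93
t_q=7/2 → seg 1, τ=1/2; S=-4+529/93·τ+83/31·τ²+-313/93·τ³=-225/248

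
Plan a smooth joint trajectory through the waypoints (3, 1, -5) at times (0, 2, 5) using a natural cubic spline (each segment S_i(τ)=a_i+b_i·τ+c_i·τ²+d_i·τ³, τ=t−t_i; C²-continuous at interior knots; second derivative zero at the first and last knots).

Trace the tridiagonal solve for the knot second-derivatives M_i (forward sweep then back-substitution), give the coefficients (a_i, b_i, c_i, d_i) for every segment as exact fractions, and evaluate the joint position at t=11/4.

Δ: Δ0=-1, Δ1=-2
row 1: diag=10, rhs=-6; c'=3/10, d'=-3/5
back: M1=-3/5
M: M0=0, M1=-3/5, M2=0
seg 0: a=3, c=M0/2=0, d=(M1−M0)/(6·2)=-1/20, b=Δ0−h0·(2M0+M1)/6=-4/5
seg 1: a=1, c=M1/2=-3/10, d=(M2−M1)/(6·3)=1/30, b=Δ1−h1·(2M1+M2)/6=-7/5
t_q=11/4 → seg 1, τ=3/4; S=1+-7/5·τ+-3/10·τ²+1/30·τ³=-131/640

  seg 0: a=3 b=-4/5 c=0 d=-1/20
  seg 1: a=1 b=-7/5 c=-3/10 d=1/30
S(11/4) = -131/640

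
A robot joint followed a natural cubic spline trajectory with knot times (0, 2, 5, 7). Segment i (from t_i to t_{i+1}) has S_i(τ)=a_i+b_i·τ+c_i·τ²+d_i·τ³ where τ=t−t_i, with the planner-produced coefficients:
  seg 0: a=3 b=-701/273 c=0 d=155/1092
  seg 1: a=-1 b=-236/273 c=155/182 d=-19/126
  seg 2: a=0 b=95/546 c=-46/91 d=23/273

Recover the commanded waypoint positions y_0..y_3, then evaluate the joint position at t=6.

y_0=3 y_1=-1 y_2=0 y_3=-1
S(6) = -45/182

y_0 = S_0(0) = a_0 = 3
y_1 = S_1(0) = a_1 = -1
y_2 = S_2(0) = a_2 = 0
y_3 = S_2(2) = -1
t_q=6 is in segment 2 (τ=1); S_2(τ)=-45/182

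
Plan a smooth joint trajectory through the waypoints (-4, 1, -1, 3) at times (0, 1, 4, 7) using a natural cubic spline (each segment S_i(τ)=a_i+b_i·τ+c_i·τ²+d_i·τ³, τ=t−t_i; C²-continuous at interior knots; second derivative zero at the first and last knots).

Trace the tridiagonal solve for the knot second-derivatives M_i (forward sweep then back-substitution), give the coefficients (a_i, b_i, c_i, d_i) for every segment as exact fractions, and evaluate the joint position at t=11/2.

  seg 0: a=-4 b=509/87 c=0 d=-74/87
  seg 1: a=1 b=287/87 c=-74/29 d=107/261
  seg 2: a=-1 b=-82/87 c=33/29 d=-11/87
S(11/2) = -65/232

Δ: Δ0=5, Δ1=-2/3, Δ2=4/3
row 1: diag=8, rhs=-34; c'=3/8, d'=-17/4
row 2: denom=12−3·3/8=87/8; d'=(12−3·-17/4)/(87/8)=66/29
back: M2=66/29
back: M1=-17/4−3/8·66/29=-148/29
M: M0=0, M1=-148/29, M2=66/29, M3=0
seg 0: a=-4, c=M0/2=0, d=(M1−M0)/(6·1)=-74/87, b=Δ0−h0·(2M0+M1)/6=509/87
seg 1: a=1, c=M1/2=-74/29, d=(M2−M1)/(6·3)=107/261, b=Δ1−h1·(2M1+M2)/6=287/87
seg 2: a=-1, c=M2/2=33/29, d=(M3−M2)/(6·3)=-11/87, b=Δ2−h2·(2M2+M3)/6=-82/87
t_q=11/2 → seg 2, τ=3/2; S=-1+-82/87·τ+33/29·τ²+-11/87·τ³=-65/232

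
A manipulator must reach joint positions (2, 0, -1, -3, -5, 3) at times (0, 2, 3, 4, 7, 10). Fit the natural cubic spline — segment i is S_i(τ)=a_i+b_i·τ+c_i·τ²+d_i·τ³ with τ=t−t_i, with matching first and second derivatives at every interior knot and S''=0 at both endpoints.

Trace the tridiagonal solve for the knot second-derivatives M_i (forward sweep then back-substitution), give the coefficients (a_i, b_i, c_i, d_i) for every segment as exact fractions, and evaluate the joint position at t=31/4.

  seg 0: a=2 b=-705/643 c=0 d=31/1286
  seg 1: a=0 b=-519/643 c=93/643 d=-217/643
  seg 2: a=-1 b=-984/643 c=-558/643 d=256/643
  seg 3: a=-3 b=-1332/643 c=210/643 d=820/17361
  seg 4: a=-5 b=748/643 c=1450/1929 d=-1450/17361
S(31/4) = -76953/20576

Δ: Δ0=-1, Δ1=-1, Δ2=-2, Δ3=-2/3, Δ4=8/3
row 1: diag=6, rhs=0; c'=1/6, d'=0
row 2: denom=4−1·1/6=23/6; d'=(-6−1·0)/(23/6)=-36/23
row 3: denom=8−1·6/23=178/23; d'=(8−1·-36/23)/(178/23)=110/89
row 4: denom=12−3·69/178=1929/178; d'=(20−3·110/89)/(1929/178)=2900/1929
back: M4=2900/1929
back: M3=110/89−69/178·2900/1929=420/643
back: M2=-36/23−6/23·420/643=-1116/643
back: M1=0−1/6·-1116/643=186/643
M: M0=0, M1=186/643, M2=-1116/643, M3=420/643, M4=2900/1929, M5=0
seg 0: a=2, c=M0/2=0, d=(M1−M0)/(6·2)=31/1286, b=Δ0−h0·(2M0+M1)/6=-705/643
seg 1: a=0, c=M1/2=93/643, d=(M2−M1)/(6·1)=-217/643, b=Δ1−h1·(2M1+M2)/6=-519/643
seg 2: a=-1, c=M2/2=-558/643, d=(M3−M2)/(6·1)=256/643, b=Δ2−h2·(2M2+M3)/6=-984/643
seg 3: a=-3, c=M3/2=210/643, d=(M4−M3)/(6·3)=820/17361, b=Δ3−h3·(2M3+M4)/6=-1332/643
seg 4: a=-5, c=M4/2=1450/1929, d=(M5−M4)/(6·3)=-1450/17361, b=Δ4−h4·(2M4+M5)/6=748/643
t_q=31/4 → seg 4, τ=3/4; S=-5+748/643·τ+1450/1929·τ²+-1450/17361·τ³=-76953/20576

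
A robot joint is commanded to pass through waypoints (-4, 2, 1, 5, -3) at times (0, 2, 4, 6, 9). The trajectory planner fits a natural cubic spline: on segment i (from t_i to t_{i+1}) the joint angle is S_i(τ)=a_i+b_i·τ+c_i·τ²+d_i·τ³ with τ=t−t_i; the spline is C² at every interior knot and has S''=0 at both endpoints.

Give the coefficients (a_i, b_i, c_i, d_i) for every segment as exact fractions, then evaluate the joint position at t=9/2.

  seg 0: a=-4 b=890/213 c=0 d=-251/852
  seg 1: a=2 b=137/213 c=-251/142 d=1019/1704
  seg 2: a=1 b=319/426 c=517/284 d=-509/852
  seg 3: a=5 b=367/426 c=-501/284 d=167/852
S(9/2) = 3987/2272

Δ: Δ0=3, Δ1=-1/2, Δ2=2, Δ3=-8/3
row 1: diag=8, rhs=-21; c'=1/4, d'=-21/8
row 2: denom=8−2·1/4=15/2; d'=(15−2·-21/8)/(15/2)=27/10
row 3: denom=10−2·4/15=142/15; d'=(-28−2·27/10)/(142/15)=-501/142
back: M3=-501/142
back: M2=27/10−4/15·-501/142=517/142
back: M1=-21/8−1/4·517/142=-251/71
M: M0=0, M1=-251/71, M2=517/142, M3=-501/142, M4=0
seg 0: a=-4, c=M0/2=0, d=(M1−M0)/(6·2)=-251/852, b=Δ0−h0·(2M0+M1)/6=890/213
seg 1: a=2, c=M1/2=-251/142, d=(M2−M1)/(6·2)=1019/1704, b=Δ1−h1·(2M1+M2)/6=137/213
seg 2: a=1, c=M2/2=517/284, d=(M3−M2)/(6·2)=-509/852, b=Δ2−h2·(2M2+M3)/6=319/426
seg 3: a=5, c=M3/2=-501/284, d=(M4−M3)/(6·3)=167/852, b=Δ3−h3·(2M3+M4)/6=367/426
t_q=9/2 → seg 2, τ=1/2; S=1+319/426·τ+517/284·τ²+-509/852·τ³=3987/2272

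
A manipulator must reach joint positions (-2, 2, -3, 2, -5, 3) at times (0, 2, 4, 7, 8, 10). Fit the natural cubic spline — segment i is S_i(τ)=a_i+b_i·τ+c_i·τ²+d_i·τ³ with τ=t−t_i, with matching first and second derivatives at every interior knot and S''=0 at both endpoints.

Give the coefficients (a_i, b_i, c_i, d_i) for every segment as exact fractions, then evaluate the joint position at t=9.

  seg 0: a=-2 b=3469/942 c=0 d=-1585/3768
  seg 1: a=2 b=-643/471 c=-1585/628 d=1843/1884
  seg 2: a=-3 b=131/471 c=2101/628 d=-5431/5652
  seg 3: a=2 b=-10537/1884 c=-1665/314 d=7339/1884
  seg 4: a=-5 b=-2125/471 c=4009/628 d=-4009/3768
S(9) = -5265/1256

Δ: Δ0=2, Δ1=-5/2, Δ2=5/3, Δ3=-7, Δ4=4
row 1: diag=8, rhs=-27; c'=1/4, d'=-27/8
row 2: denom=10−2·1/4=19/2; d'=(25−2·-27/8)/(19/2)=127/38
row 3: denom=8−3·6/19=134/19; d'=(-52−3·127/38)/(134/19)=-2357/268
row 4: denom=6−1·19/134=785/134; d'=(66−1·-2357/268)/(785/134)=4009/314
back: M4=4009/314
back: M3=-2357/268−19/134·4009/314=-1665/157
back: M2=127/38−6/19·-1665/157=2101/314
back: M1=-27/8−1/4·2101/314=-1585/314
M: M0=0, M1=-1585/314, M2=2101/314, M3=-1665/157, M4=4009/314, M5=0
seg 0: a=-2, c=M0/2=0, d=(M1−M0)/(6·2)=-1585/3768, b=Δ0−h0·(2M0+M1)/6=3469/942
seg 1: a=2, c=M1/2=-1585/628, d=(M2−M1)/(6·2)=1843/1884, b=Δ1−h1·(2M1+M2)/6=-643/471
seg 2: a=-3, c=M2/2=2101/628, d=(M3−M2)/(6·3)=-5431/5652, b=Δ2−h2·(2M2+M3)/6=131/471
seg 3: a=2, c=M3/2=-1665/314, d=(M4−M3)/(6·1)=7339/1884, b=Δ3−h3·(2M3+M4)/6=-10537/1884
seg 4: a=-5, c=M4/2=4009/628, d=(M5−M4)/(6·2)=-4009/3768, b=Δ4−h4·(2M4+M5)/6=-2125/471
t_q=9 → seg 4, τ=1; S=-5+-2125/471·τ+4009/628·τ²+-4009/3768·τ³=-5265/1256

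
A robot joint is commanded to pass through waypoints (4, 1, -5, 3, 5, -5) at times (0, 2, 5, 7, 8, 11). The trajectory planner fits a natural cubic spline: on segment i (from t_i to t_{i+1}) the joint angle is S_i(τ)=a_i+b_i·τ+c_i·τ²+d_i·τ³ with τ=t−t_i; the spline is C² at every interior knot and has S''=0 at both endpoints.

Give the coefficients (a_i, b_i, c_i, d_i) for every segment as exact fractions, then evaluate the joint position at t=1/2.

  seg 0: a=4 b=-7355/7914 c=0 d=-1129/7914
  seg 1: a=1 b=-20903/7914 c=-1129/1319 d=25397/71226
  seg 2: a=-5 b=7322/3957 c=18623/7914 d=-10117/15828
  seg 3: a=3 b=4739/1319 c=-5864/3957 d=-439/3957
  seg 4: a=5 b=1172/3957 c=-7181/3957 d=7181/35613
S(1/2) = 74233/21104

Δ: Δ0=-3/2, Δ1=-2, Δ2=4, Δ3=2, Δ4=-10/3
row 1: diag=10, rhs=-3; c'=3/10, d'=-3/10
row 2: denom=10−3·3/10=91/10; d'=(36−3·-3/10)/(91/10)=369/91
row 3: denom=6−2·20/91=506/91; d'=(-12−2·369/91)/(506/91)=-915/253
row 4: denom=8−1·91/506=3957/506; d'=(-32−1·-915/253)/(3957/506)=-14362/3957
back: M4=-14362/3957
back: M3=-915/253−91/506·-14362/3957=-11728/3957
back: M2=369/91−20/91·-11728/3957=18623/3957
back: M1=-3/10−3/10·18623/3957=-2258/1319
M: M0=0, M1=-2258/1319, M2=18623/3957, M3=-11728/3957, M4=-14362/3957, M5=0
seg 0: a=4, c=M0/2=0, d=(M1−M0)/(6·2)=-1129/7914, b=Δ0−h0·(2M0+M1)/6=-7355/7914
seg 1: a=1, c=M1/2=-1129/1319, d=(M2−M1)/(6·3)=25397/71226, b=Δ1−h1·(2M1+M2)/6=-20903/7914
seg 2: a=-5, c=M2/2=18623/7914, d=(M3−M2)/(6·2)=-10117/15828, b=Δ2−h2·(2M2+M3)/6=7322/3957
seg 3: a=3, c=M3/2=-5864/3957, d=(M4−M3)/(6·1)=-439/3957, b=Δ3−h3·(2M3+M4)/6=4739/1319
seg 4: a=5, c=M4/2=-7181/3957, d=(M5−M4)/(6·3)=7181/35613, b=Δ4−h4·(2M4+M5)/6=1172/3957
t_q=1/2 → seg 0, τ=1/2; S=4+-7355/7914·τ+0·τ²+-1129/7914·τ³=74233/21104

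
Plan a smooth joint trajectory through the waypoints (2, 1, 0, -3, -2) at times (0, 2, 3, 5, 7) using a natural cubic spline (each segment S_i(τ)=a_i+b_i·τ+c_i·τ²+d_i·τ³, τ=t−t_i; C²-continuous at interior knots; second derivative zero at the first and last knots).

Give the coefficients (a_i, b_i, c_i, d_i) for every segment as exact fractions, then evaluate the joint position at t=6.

Δ: Δ0=-1/2, Δ1=-1, Δ2=-3/2, Δ3=1/2
row 1: diag=6, rhs=-3; c'=1/6, d'=-1/2
row 2: denom=6−1·1/6=35/6; d'=(-3−1·-1/2)/(35/6)=-3/7
row 3: denom=8−2·12/35=256/35; d'=(12−2·-3/7)/(256/35)=225/128
back: M3=225/128
back: M2=-3/7−12/35·225/128=-33/32
back: M1=-1/2−1/6·-33/32=-21/64
M: M0=0, M1=-21/64, M2=-33/32, M3=225/128, M4=0
seg 0: a=2, c=M0/2=0, d=(M1−M0)/(6·2)=-7/256, b=Δ0−h0·(2M0+M1)/6=-25/64
seg 1: a=1, c=M1/2=-21/128, d=(M2−M1)/(6·1)=-15/128, b=Δ1−h1·(2M1+M2)/6=-23/32
seg 2: a=0, c=M2/2=-33/64, d=(M3−M2)/(6·2)=119/512, b=Δ2−h2·(2M2+M3)/6=-179/128
seg 3: a=-3, c=M3/2=225/256, d=(M4−M3)/(6·2)=-75/512, b=Δ3−h3·(2M3+M4)/6=-43/64
t_q=6 → seg 3, τ=1; S=-3+-43/64·τ+225/256·τ²+-75/512·τ³=-1505/512

  seg 0: a=2 b=-25/64 c=0 d=-7/256
  seg 1: a=1 b=-23/32 c=-21/128 d=-15/128
  seg 2: a=0 b=-179/128 c=-33/64 d=119/512
  seg 3: a=-3 b=-43/64 c=225/256 d=-75/512
S(6) = -1505/512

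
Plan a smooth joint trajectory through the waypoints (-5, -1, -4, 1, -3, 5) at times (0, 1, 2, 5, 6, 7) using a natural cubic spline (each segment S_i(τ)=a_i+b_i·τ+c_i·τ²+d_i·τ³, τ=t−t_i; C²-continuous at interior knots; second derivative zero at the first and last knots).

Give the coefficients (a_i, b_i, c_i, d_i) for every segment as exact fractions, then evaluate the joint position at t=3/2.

  seg 0: a=-5 b=15002/2451 c=0 d=-5198/2451
  seg 1: a=-1 b=-592/2451 c=-5198/817 d=8833/2451
  seg 2: a=-4 b=-5281/2451 c=3635/817 d=-181/171
  seg 3: a=1 b=-9898/2451 c=-4148/817 d=12538/2451
  seg 4: a=-3 b=2828/2451 c=8390/817 d=-8390/2451
S(3/2) = -14777/6536

Δ: Δ0=4, Δ1=-3, Δ2=5/3, Δ3=-4, Δ4=8
row 1: diag=4, rhs=-42; c'=1/4, d'=-21/2
row 2: denom=8−1·1/4=31/4; d'=(28−1·-21/2)/(31/4)=154/31
row 3: denom=8−3·12/31=212/31; d'=(-34−3·154/31)/(212/31)=-379/53
row 4: denom=4−1·31/212=817/212; d'=(72−1·-379/53)/(817/212)=16780/817
back: M4=16780/817
back: M3=-379/53−31/212·16780/817=-8296/817
back: M2=154/31−12/31·-8296/817=7270/817
back: M1=-21/2−1/4·7270/817=-10396/817
M: M0=0, M1=-10396/817, M2=7270/817, M3=-8296/817, M4=16780/817, M5=0
seg 0: a=-5, c=M0/2=0, d=(M1−M0)/(6·1)=-5198/2451, b=Δ0−h0·(2M0+M1)/6=15002/2451
seg 1: a=-1, c=M1/2=-5198/817, d=(M2−M1)/(6·1)=8833/2451, b=Δ1−h1·(2M1+M2)/6=-592/2451
seg 2: a=-4, c=M2/2=3635/817, d=(M3−M2)/(6·3)=-181/171, b=Δ2−h2·(2M2+M3)/6=-5281/2451
seg 3: a=1, c=M3/2=-4148/817, d=(M4−M3)/(6·1)=12538/2451, b=Δ3−h3·(2M3+M4)/6=-9898/2451
seg 4: a=-3, c=M4/2=8390/817, d=(M5−M4)/(6·1)=-8390/2451, b=Δ4−h4·(2M4+M5)/6=2828/2451
t_q=3/2 → seg 1, τ=1/2; S=-1+-592/2451·τ+-5198/817·τ²+8833/2451·τ³=-14777/6536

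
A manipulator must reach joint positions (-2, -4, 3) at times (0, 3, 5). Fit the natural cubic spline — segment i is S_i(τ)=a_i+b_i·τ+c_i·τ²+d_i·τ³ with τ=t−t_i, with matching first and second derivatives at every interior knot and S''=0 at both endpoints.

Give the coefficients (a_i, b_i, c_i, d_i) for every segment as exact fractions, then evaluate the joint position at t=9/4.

  seg 0: a=-2 b=-23/12 c=0 d=5/36
  seg 1: a=-4 b=11/6 c=5/4 d=-5/24
S(9/4) = -1211/256

Δ: Δ0=-2/3, Δ1=7/2
row 1: diag=10, rhs=25; c'=1/5, d'=5/2
back: M1=5/2
M: M0=0, M1=5/2, M2=0
seg 0: a=-2, c=M0/2=0, d=(M1−M0)/(6·3)=5/36, b=Δ0−h0·(2M0+M1)/6=-23/12
seg 1: a=-4, c=M1/2=5/4, d=(M2−M1)/(6·2)=-5/24, b=Δ1−h1·(2M1+M2)/6=11/6
t_q=9/4 → seg 0, τ=9/4; S=-2+-23/12·τ+0·τ²+5/36·τ³=-1211/256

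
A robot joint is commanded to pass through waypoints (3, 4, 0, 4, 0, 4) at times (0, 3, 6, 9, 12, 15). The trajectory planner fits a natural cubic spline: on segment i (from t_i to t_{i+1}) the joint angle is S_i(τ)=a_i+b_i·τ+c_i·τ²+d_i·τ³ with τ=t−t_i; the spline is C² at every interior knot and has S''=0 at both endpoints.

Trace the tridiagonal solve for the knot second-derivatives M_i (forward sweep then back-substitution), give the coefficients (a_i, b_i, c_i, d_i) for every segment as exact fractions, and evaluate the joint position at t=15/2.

  seg 0: a=3 b=59/57 c=0 d=-40/513
  seg 1: a=4 b=-61/57 c=-40/57 d=35/171
  seg 2: a=0 b=14/57 c=65/57 d=-7/27
  seg 3: a=4 b=5/57 c=-68/57 d=41/171
  seg 4: a=0 b=-34/57 c=55/57 d=-55/513
S(15/2) = 313/152

Δ: Δ0=1/3, Δ1=-4/3, Δ2=4/3, Δ3=-4/3, Δ4=4/3
row 1: diag=12, rhs=-10; c'=1/4, d'=-5/6
row 2: denom=12−3·1/4=45/4; d'=(16−3·-5/6)/(45/4)=74/45
row 3: denom=12−3·4/15=56/5; d'=(-16−3·74/45)/(56/5)=-157/84
row 4: denom=12−3·15/56=627/56; d'=(16−3·-157/84)/(627/56)=110/57
back: M4=110/57
back: M3=-157/84−15/56·110/57=-136/57
back: M2=74/45−4/15·-136/57=130/57
back: M1=-5/6−1/4·130/57=-80/57
M: M0=0, M1=-80/57, M2=130/57, M3=-136/57, M4=110/57, M5=0
seg 0: a=3, c=M0/2=0, d=(M1−M0)/(6·3)=-40/513, b=Δ0−h0·(2M0+M1)/6=59/57
seg 1: a=4, c=M1/2=-40/57, d=(M2−M1)/(6·3)=35/171, b=Δ1−h1·(2M1+M2)/6=-61/57
seg 2: a=0, c=M2/2=65/57, d=(M3−M2)/(6·3)=-7/27, b=Δ2−h2·(2M2+M3)/6=14/57
seg 3: a=4, c=M3/2=-68/57, d=(M4−M3)/(6·3)=41/171, b=Δ3−h3·(2M3+M4)/6=5/57
seg 4: a=0, c=M4/2=55/57, d=(M5−M4)/(6·3)=-55/513, b=Δ4−h4·(2M4+M5)/6=-34/57
t_q=15/2 → seg 2, τ=3/2; S=0+14/57·τ+65/57·τ²+-7/27·τ³=313/152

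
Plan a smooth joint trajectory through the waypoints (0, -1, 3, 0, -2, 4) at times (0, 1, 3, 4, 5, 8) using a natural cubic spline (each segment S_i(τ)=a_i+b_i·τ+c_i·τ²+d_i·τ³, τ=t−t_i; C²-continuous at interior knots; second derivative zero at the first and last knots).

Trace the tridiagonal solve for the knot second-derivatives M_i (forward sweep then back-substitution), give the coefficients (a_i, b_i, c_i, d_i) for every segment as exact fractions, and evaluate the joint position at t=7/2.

Δ: Δ0=-1, Δ1=2, Δ2=-3, Δ3=-2, Δ4=2
row 1: diag=6, rhs=18; c'=1/3, d'=3
row 2: denom=6−2·1/3=16/3; d'=(-30−2·3)/(16/3)=-27/4
row 3: denom=4−1·3/16=61/16; d'=(6−1·-27/4)/(61/16)=204/61
row 4: denom=8−1·16/61=472/61; d'=(24−1·204/61)/(472/61)=315/118
back: M4=315/118
back: M3=204/61−16/61·315/118=156/59
back: M2=-27/4−3/16·156/59=-855/118
back: M1=3−1/3·-855/118=639/118
M: M0=0, M1=639/118, M2=-855/118, M3=156/59, M4=315/118, M5=0
seg 0: a=0, c=M0/2=0, d=(M1−M0)/(6·1)=213/236, b=Δ0−h0·(2M0+M1)/6=-449/236
seg 1: a=-1, c=M1/2=639/236, d=(M2−M1)/(6·2)=-249/236, b=Δ1−h1·(2M1+M2)/6=95/118
seg 2: a=3, c=M2/2=-855/236, d=(M3−M2)/(6·1)=389/236, b=Δ2−h2·(2M2+M3)/6=-121/118
seg 3: a=0, c=M3/2=78/59, d=(M4−M3)/(6·1)=1/236, b=Δ3−h3·(2M3+M4)/6=-785/236
seg 4: a=-2, c=M4/2=315/236, d=(M5−M4)/(6·3)=-35/236, b=Δ4−h4·(2M4+M5)/6=-79/118
t_q=7/2 → seg 2, τ=1/2; S=3+-121/118·τ+-855/236·τ²+389/236·τ³=3375/1888

  seg 0: a=0 b=-449/236 c=0 d=213/236
  seg 1: a=-1 b=95/118 c=639/236 d=-249/236
  seg 2: a=3 b=-121/118 c=-855/236 d=389/236
  seg 3: a=0 b=-785/236 c=78/59 d=1/236
  seg 4: a=-2 b=-79/118 c=315/236 d=-35/236
S(7/2) = 3375/1888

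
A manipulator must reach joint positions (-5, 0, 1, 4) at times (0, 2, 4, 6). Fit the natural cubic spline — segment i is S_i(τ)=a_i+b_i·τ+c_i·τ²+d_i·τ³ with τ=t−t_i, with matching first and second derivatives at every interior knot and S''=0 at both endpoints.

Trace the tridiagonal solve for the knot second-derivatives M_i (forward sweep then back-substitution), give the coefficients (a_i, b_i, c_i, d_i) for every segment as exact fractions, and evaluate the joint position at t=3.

  seg 0: a=-5 b=31/10 c=0 d=-3/20
  seg 1: a=0 b=13/10 c=-9/10 d=1/4
  seg 2: a=1 b=7/10 c=3/5 d=-1/10
S(3) = 13/20

Δ: Δ0=5/2, Δ1=1/2, Δ2=3/2
row 1: diag=8, rhs=-12; c'=1/4, d'=-3/2
row 2: denom=8−2·1/4=15/2; d'=(6−2·-3/2)/(15/2)=6/5
back: M2=6/5
back: M1=-3/2−1/4·6/5=-9/5
M: M0=0, M1=-9/5, M2=6/5, M3=0
seg 0: a=-5, c=M0/2=0, d=(M1−M0)/(6·2)=-3/20, b=Δ0−h0·(2M0+M1)/6=31/10
seg 1: a=0, c=M1/2=-9/10, d=(M2−M1)/(6·2)=1/4, b=Δ1−h1·(2M1+M2)/6=13/10
seg 2: a=1, c=M2/2=3/5, d=(M3−M2)/(6·2)=-1/10, b=Δ2−h2·(2M2+M3)/6=7/10
t_q=3 → seg 1, τ=1; S=0+13/10·τ+-9/10·τ²+1/4·τ³=13/20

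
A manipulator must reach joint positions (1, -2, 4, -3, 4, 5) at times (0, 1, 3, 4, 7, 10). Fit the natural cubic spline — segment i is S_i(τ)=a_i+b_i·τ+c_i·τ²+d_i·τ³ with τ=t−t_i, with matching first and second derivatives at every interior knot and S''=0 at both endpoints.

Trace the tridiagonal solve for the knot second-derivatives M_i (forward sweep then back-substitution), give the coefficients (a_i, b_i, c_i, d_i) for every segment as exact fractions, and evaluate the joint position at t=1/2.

  seg 0: a=1 b=-3293/678 c=0 d=1259/678
  seg 1: a=-2 b=242/339 c=1259/226 d=-1501/678
  seg 2: a=4 b=-1210/339 c=-1743/226 d=2903/678
  seg 3: a=-3 b=-4169/678 c=580/113 d=-521/678
  seg 4: a=4 b=1322/339 c=-403/226 d=403/2034
S(1/2) = -2163/1808

Δ: Δ0=-3, Δ1=3, Δ2=-7, Δ3=7/3, Δ4=1/3
row 1: diag=6, rhs=36; c'=1/3, d'=6
row 2: denom=6−2·1/3=16/3; d'=(-60−2·6)/(16/3)=-27/2
row 3: denom=8−1·3/16=125/16; d'=(56−1·-27/2)/(125/16)=1112/125
row 4: denom=12−3·48/125=1356/125; d'=(-12−3·1112/125)/(1356/125)=-403/113
back: M4=-403/113
back: M3=1112/125−48/125·-403/113=1160/113
back: M2=-27/2−3/16·1160/113=-1743/113
back: M1=6−1/3·-1743/113=1259/113
M: M0=0, M1=1259/113, M2=-1743/113, M3=1160/113, M4=-403/113, M5=0
seg 0: a=1, c=M0/2=0, d=(M1−M0)/(6·1)=1259/678, b=Δ0−h0·(2M0+M1)/6=-3293/678
seg 1: a=-2, c=M1/2=1259/226, d=(M2−M1)/(6·2)=-1501/678, b=Δ1−h1·(2M1+M2)/6=242/339
seg 2: a=4, c=M2/2=-1743/226, d=(M3−M2)/(6·1)=2903/678, b=Δ2−h2·(2M2+M3)/6=-1210/339
seg 3: a=-3, c=M3/2=580/113, d=(M4−M3)/(6·3)=-521/678, b=Δ3−h3·(2M3+M4)/6=-4169/678
seg 4: a=4, c=M4/2=-403/226, d=(M5−M4)/(6·3)=403/2034, b=Δ4−h4·(2M4+M5)/6=1322/339
t_q=1/2 → seg 0, τ=1/2; S=1+-3293/678·τ+0·τ²+1259/678·τ³=-2163/1808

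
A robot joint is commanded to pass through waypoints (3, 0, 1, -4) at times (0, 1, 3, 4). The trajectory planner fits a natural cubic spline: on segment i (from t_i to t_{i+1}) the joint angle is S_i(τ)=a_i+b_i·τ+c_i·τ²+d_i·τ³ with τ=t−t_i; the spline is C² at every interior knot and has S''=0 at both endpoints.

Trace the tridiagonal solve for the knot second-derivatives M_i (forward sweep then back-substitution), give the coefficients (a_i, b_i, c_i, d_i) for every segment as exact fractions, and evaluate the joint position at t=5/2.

Δ: Δ0=-3, Δ1=1/2, Δ2=-5
row 1: diag=6, rhs=21; c'=1/3, d'=7/2
row 2: denom=6−2·1/3=16/3; d'=(-33−2·7/2)/(16/3)=-15/2
back: M2=-15/2
back: M1=7/2−1/3·-15/2=6
M: M0=0, M1=6, M2=-15/2, M3=0
seg 0: a=3, c=M0/2=0, d=(M1−M0)/(6·1)=1, b=Δ0−h0·(2M0+M1)/6=-4
seg 1: a=0, c=M1/2=3, d=(M2−M1)/(6·2)=-9/8, b=Δ1−h1·(2M1+M2)/6=-1
seg 2: a=1, c=M2/2=-15/4, d=(M3−M2)/(6·1)=5/4, b=Δ2−h2·(2M2+M3)/6=-5/2
t_q=5/2 → seg 1, τ=3/2; S=0+-1·τ+3·τ²+-9/8·τ³=93/64

  seg 0: a=3 b=-4 c=0 d=1
  seg 1: a=0 b=-1 c=3 d=-9/8
  seg 2: a=1 b=-5/2 c=-15/4 d=5/4
S(5/2) = 93/64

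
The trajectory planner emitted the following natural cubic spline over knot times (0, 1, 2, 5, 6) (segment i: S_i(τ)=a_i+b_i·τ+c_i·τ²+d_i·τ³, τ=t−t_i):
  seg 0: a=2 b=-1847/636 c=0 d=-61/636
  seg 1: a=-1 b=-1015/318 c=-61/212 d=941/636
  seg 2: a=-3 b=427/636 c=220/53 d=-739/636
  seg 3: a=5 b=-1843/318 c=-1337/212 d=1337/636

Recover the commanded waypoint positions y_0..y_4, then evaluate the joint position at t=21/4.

y_0 = S_0(0) = a_0 = 2
y_1 = S_1(0) = a_1 = -1
y_2 = S_2(0) = a_2 = -3
y_3 = S_3(0) = a_3 = 5
y_4 = S_3(1) = -5
t_q=21/4 is in segment 3 (τ=1/4); S_3(τ)=43279/13568

y_0=2 y_1=-1 y_2=-3 y_3=5 y_4=-5
S(21/4) = 43279/13568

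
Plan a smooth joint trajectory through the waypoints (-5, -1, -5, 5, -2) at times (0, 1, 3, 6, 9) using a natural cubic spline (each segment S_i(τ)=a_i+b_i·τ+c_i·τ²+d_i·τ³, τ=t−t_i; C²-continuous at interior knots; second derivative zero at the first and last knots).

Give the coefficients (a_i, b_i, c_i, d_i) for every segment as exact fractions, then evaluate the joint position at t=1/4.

  seg 0: a=-5 b=550/103 c=0 d=-138/103
  seg 1: a=-1 b=136/103 c=-414/103 d=243/206
  seg 2: a=-5 b=-62/103 c=315/103 d=-1619/2781
  seg 3: a=5 b=209/103 c=-674/309 d=674/2781
S(1/4) = -12149/3296

Δ: Δ0=4, Δ1=-2, Δ2=10/3, Δ3=-7/3
row 1: diag=6, rhs=-36; c'=1/3, d'=-6
row 2: denom=10−2·1/3=28/3; d'=(32−2·-6)/(28/3)=33/7
row 3: denom=12−3·9/28=309/28; d'=(-34−3·33/7)/(309/28)=-1348/309
back: M3=-1348/309
back: M2=33/7−9/28·-1348/309=630/103
back: M1=-6−1/3·630/103=-828/103
M: M0=0, M1=-828/103, M2=630/103, M3=-1348/309, M4=0
seg 0: a=-5, c=M0/2=0, d=(M1−M0)/(6·1)=-138/103, b=Δ0−h0·(2M0+M1)/6=550/103
seg 1: a=-1, c=M1/2=-414/103, d=(M2−M1)/(6·2)=243/206, b=Δ1−h1·(2M1+M2)/6=136/103
seg 2: a=-5, c=M2/2=315/103, d=(M3−M2)/(6·3)=-1619/2781, b=Δ2−h2·(2M2+M3)/6=-62/103
seg 3: a=5, c=M3/2=-674/309, d=(M4−M3)/(6·3)=674/2781, b=Δ3−h3·(2M3+M4)/6=209/103
t_q=1/4 → seg 0, τ=1/4; S=-5+550/103·τ+0·τ²+-138/103·τ³=-12149/3296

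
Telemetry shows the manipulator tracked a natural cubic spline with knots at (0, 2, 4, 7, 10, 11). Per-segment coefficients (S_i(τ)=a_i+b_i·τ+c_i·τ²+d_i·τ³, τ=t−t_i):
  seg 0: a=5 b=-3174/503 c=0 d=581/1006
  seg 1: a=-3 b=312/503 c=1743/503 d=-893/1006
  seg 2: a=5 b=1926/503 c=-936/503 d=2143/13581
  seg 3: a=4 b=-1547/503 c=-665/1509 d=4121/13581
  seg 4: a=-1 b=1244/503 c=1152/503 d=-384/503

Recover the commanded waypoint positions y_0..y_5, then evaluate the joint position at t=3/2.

y_0=5 y_1=-3 y_2=5 y_3=4 y_4=-1 y_5=3
S(3/2) = -20249/8048

y_0 = S_0(0) = a_0 = 5
y_1 = S_1(0) = a_1 = -3
y_2 = S_2(0) = a_2 = 5
y_3 = S_3(0) = a_3 = 4
y_4 = S_4(0) = a_4 = -1
y_5 = S_4(1) = 3
t_q=3/2 is in segment 0 (τ=3/2); S_0(τ)=-20249/8048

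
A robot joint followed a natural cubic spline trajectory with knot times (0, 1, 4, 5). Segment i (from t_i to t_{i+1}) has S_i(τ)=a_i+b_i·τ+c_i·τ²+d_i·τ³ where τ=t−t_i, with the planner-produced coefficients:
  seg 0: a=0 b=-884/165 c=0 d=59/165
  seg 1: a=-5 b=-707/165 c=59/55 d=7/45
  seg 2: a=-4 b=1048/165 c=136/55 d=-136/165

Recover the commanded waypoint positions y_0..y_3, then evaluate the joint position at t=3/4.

y_0 = S_0(0) = a_0 = 0
y_1 = S_1(0) = a_1 = -5
y_2 = S_2(0) = a_2 = -4
y_3 = S_2(1) = 4
t_q=3/4 is in segment 0 (τ=3/4); S_0(τ)=-13613/3520

y_0=0 y_1=-5 y_2=-4 y_3=4
S(3/4) = -13613/3520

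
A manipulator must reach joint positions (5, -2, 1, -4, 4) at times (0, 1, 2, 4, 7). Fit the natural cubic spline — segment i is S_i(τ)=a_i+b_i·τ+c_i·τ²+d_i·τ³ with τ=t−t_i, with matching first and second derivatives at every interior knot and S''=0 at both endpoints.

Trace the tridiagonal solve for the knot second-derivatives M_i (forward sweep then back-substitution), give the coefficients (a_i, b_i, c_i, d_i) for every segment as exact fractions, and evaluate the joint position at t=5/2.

Δ: Δ0=-7, Δ1=3, Δ2=-5/2, Δ3=8/3
row 1: diag=4, rhs=60; c'=1/4, d'=15
row 2: denom=6−1·1/4=23/4; d'=(-33−1·15)/(23/4)=-192/23
row 3: denom=10−2·8/23=214/23; d'=(31−2·-192/23)/(214/23)=1097/214
back: M3=1097/214
back: M2=-192/23−8/23·1097/214=-1084/107
back: M1=15−1/4·-1084/107=1876/107
M: M0=0, M1=1876/107, M2=-1084/107, M3=1097/214, M4=0
seg 0: a=5, c=M0/2=0, d=(M1−M0)/(6·1)=938/321, b=Δ0−h0·(2M0+M1)/6=-3185/321
seg 1: a=-2, c=M1/2=938/107, d=(M2−M1)/(6·1)=-1480/321, b=Δ1−h1·(2M1+M2)/6=-371/321
seg 2: a=1, c=M2/2=-542/107, d=(M3−M2)/(6·2)=3265/2568, b=Δ2−h2·(2M2+M3)/6=817/321
seg 3: a=-4, c=M3/2=1097/428, d=(M4−M3)/(6·3)=-1097/3852, b=Δ3−h3·(2M3+M4)/6=-1579/642
t_q=5/2 → seg 2, τ=1/2; S=1+817/321·τ+-542/107·τ²+3265/2568·τ³=7979/6848

  seg 0: a=5 b=-3185/321 c=0 d=938/321
  seg 1: a=-2 b=-371/321 c=938/107 d=-1480/321
  seg 2: a=1 b=817/321 c=-542/107 d=3265/2568
  seg 3: a=-4 b=-1579/642 c=1097/428 d=-1097/3852
S(5/2) = 7979/6848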